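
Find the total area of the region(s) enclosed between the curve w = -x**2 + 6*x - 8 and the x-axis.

4/3

The curve meets the x-axis where -x**2 + 6*x - 8 = 0, i.e. -(x - 4)*(x - 2) = 0, at x = 2, 4.
On [2, 4] the curve lies above the axis; ∫[2,4] (-x**2 + 6*x - 8) dx = 4/3, giving area 4/3.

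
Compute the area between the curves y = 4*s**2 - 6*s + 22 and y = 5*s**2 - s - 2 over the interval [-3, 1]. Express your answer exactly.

320/3

On [-3, 1], (4*s**2 - 6*s + 22) - (5*s**2 - s - 2) = -s**2 - 5*s + 24 is ≥ 0 throughout, so the area is a single integral of |-s**2 - 5*s + 24|.
∫[-3,1] (-s**2 - 5*s + 24) ds = 320/3.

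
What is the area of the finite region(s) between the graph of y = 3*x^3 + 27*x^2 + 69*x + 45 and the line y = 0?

The curve meets the x-axis where 3*x^3 + 27*x^2 + 69*x + 45 = 0, i.e. 3*(x + 1)*(x + 3)*(x + 5) = 0, at x = -5, -3, -1.
On [-5, -3] the curve lies above the axis; ∫[-5,-3] (3*x^3 + 27*x^2 + 69*x + 45) dx = 12, giving area 12.
On [-3, -1] the curve lies below the axis; ∫[-3,-1] (3*x^3 + 27*x^2 + 69*x + 45) dx = -12, giving area 12.
Total area = 12 + 12 = 24.

24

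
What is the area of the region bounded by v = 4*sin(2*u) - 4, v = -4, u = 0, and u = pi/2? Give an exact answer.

4

On [0, pi/2], (4*sin(2*u) - 4) - (-4) = 4*sin(2*u) is ≥ 0 throughout, so the area is a single integral of |4*sin(2*u)|.
∫[0,pi/2] (4*sin(2*u)) du = 4.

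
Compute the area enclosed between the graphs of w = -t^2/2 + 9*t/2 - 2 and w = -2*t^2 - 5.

Set the curves equal: -t^2/2 + 9*t/2 - 2 = -2*t^2 - 5, so 3*t^2/2 + 9*t/2 + 3 = 0, which factors as 3*(t + 1)*(t + 2)/2 = 0. The curves meet at t = -2, -1.
On [-2, -1], w = -2*t^2 - 5 is on top; that piece has area ∫[-2,-1] (-(3*t^2/2 + 9*t/2 + 3)) dt = 1/4.

1/4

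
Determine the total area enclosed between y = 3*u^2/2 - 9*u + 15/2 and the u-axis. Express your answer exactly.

16

The curve meets the u-axis where 3*u^2/2 - 9*u + 15/2 = 0, i.e. 3*(u - 5)*(u - 1)/2 = 0, at u = 1, 5.
On [1, 5] the curve lies below the axis; ∫[1,5] (3*u^2/2 - 9*u + 15/2) du = -16, giving area 16.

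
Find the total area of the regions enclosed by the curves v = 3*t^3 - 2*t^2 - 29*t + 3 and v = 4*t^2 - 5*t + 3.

148

Set the curves equal: 3*t^3 - 2*t^2 - 29*t + 3 = 4*t^2 - 5*t + 3, so 3*t^3 - 6*t^2 - 24*t = 0, which factors as 3*t*(t - 4)*(t + 2) = 0. The curves meet at t = -2, 0, 4.
On [-2, 0], v = 3*t^3 - 2*t^2 - 29*t + 3 is on top; that piece has area ∫[-2,0] (3*t^3 - 6*t^2 - 24*t) dt = 20.
On [0, 4], v = 4*t^2 - 5*t + 3 is on top; that piece has area ∫[0,4] (-(3*t^3 - 6*t^2 - 24*t)) dt = 128.
Total enclosed area = 20 + 128 = 148.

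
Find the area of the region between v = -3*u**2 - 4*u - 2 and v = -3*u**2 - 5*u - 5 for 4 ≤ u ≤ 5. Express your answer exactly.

15/2

On [4, 5], (-3*u**2 - 4*u - 2) - (-3*u**2 - 5*u - 5) = u + 3 is ≥ 0 throughout, so the area is a single integral of |u + 3|.
∫[4,5] (u + 3) du = 15/2.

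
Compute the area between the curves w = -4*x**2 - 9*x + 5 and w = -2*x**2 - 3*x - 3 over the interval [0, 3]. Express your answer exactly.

89/3

The difference (-4*x**2 - 9*x + 5) - (-2*x**2 - 3*x - 3) = -2*x**2 - 6*x + 8 changes sign at x = 1 inside [0, 3], so split the integral there.
∫[0,1] (-2*x**2 - 6*x + 8) dx = 13/3.
∫[1,3] (-2*x**2 - 6*x + 8) dx = -76/3; the area of that piece is 76/3.
Total area = 13/3 + 76/3 = 89/3.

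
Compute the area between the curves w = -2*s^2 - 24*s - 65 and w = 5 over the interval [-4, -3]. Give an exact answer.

On [-4, -3], (-2*s^2 - 24*s - 65) - (5) = -2*s^2 - 24*s - 70 is ≤ 0 throughout, so the area is a single integral of |-2*s^2 - 24*s - 70|.
∫[-4,-3] (-2*s^2 - 24*s - 70) ds = -32/3; the area of that piece is 32/3.

32/3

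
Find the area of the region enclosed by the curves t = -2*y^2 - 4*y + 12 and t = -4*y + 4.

Both boundary curves give t as a function of y, so integrate with respect to y. Setting them equal: -2*y^2 + 8 = 0, i.e. -2*(y - 2)*(y + 2) = 0, so they meet at y = -2, 2.
For y in [-2, 2], t = -2*y^2 - 4*y + 12 is on the right; area = ∫[-2,2] (-2*y^2 + 8) dy = 64/3.

64/3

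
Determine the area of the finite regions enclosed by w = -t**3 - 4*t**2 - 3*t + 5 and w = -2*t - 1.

71/6

Set the curves equal: -t**3 - 4*t**2 - 3*t + 5 = -2*t - 1, so -t**3 - 4*t**2 - t + 6 = 0, which factors as -(t - 1)*(t + 2)*(t + 3) = 0. The curves meet at t = -3, -2, 1.
On [-3, -2], w = -2*t - 1 is on top; that piece has area ∫[-3,-2] (-(-t**3 - 4*t**2 - t + 6)) dt = 7/12.
On [-2, 1], w = -t**3 - 4*t**2 - 3*t + 5 is on top; that piece has area ∫[-2,1] (-t**3 - 4*t**2 - t + 6) dt = 45/4.
Total enclosed area = 7/12 + 45/4 = 71/6.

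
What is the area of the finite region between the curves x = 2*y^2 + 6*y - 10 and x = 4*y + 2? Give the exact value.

Both boundary curves give x as a function of y, so integrate with respect to y. Setting them equal: 2*y^2 + 2*y - 12 = 0, i.e. 2*(y - 2)*(y + 3) = 0, so they meet at y = -3, 2.
For y in [-3, 2], x = 2*y^2 + 6*y - 10 is on the left; area = ∫[-3,2] (-(2*y^2 + 2*y - 12)) dy = 125/3.

125/3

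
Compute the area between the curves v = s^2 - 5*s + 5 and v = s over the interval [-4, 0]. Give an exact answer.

268/3

On [-4, 0], (s^2 - 5*s + 5) - (s) = s^2 - 6*s + 5 is ≥ 0 throughout, so the area is a single integral of |s^2 - 6*s + 5|.
∫[-4,0] (s^2 - 6*s + 5) ds = 268/3.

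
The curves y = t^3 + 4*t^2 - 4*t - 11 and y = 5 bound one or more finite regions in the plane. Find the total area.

Set the curves equal: t^3 + 4*t^2 - 4*t - 11 = 5, so t^3 + 4*t^2 - 4*t - 16 = 0, which factors as (t - 2)*(t + 2)*(t + 4) = 0. The curves meet at t = -4, -2, 2.
On [-4, -2], y = t^3 + 4*t^2 - 4*t - 11 is on top; that piece has area ∫[-4,-2] (t^3 + 4*t^2 - 4*t - 16) dt = 20/3.
On [-2, 2], y = 5 is on top; that piece has area ∫[-2,2] (-(t^3 + 4*t^2 - 4*t - 16)) dt = 128/3.
Total enclosed area = 20/3 + 128/3 = 148/3.

148/3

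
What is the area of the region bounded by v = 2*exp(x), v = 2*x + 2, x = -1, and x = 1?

On [-1, 1], (2*exp(x)) - (2*x + 2) = -2*x + 2*exp(x) - 2 is ≥ 0 throughout, so the area is a single integral of |-2*x + 2*exp(x) - 2|.
∫[-1,1] (-2*x + 2*exp(x) - 2) dx = -4 - 2*exp(-1) + 2*exp(1).

-4 - 2*exp(-1) + 2*exp(1)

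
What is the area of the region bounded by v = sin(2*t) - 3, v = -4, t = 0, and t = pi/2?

1 + pi/2

On [0, pi/2], (sin(2*t) - 3) - (-4) = sin(2*t) + 1 is ≥ 0 throughout, so the area is a single integral of |sin(2*t) + 1|.
∫[0,pi/2] (sin(2*t) + 1) dt = 1 + pi/2.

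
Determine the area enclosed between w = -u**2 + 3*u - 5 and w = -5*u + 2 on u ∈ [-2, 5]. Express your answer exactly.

The difference (-u**2 + 3*u - 5) - (-5*u + 2) = -u**2 + 8*u - 7 changes sign at u = 1 inside [-2, 5], so split the integral there.
∫[-2,1] (-u**2 + 8*u - 7) du = -36; the area of that piece is 36.
∫[1,5] (-u**2 + 8*u - 7) du = 80/3.
Total area = 36 + 80/3 = 188/3.

188/3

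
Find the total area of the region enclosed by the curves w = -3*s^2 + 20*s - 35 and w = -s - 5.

27/2

Set the curves equal: -3*s^2 + 20*s - 35 = -s - 5, so -3*s^2 + 21*s - 30 = 0, which factors as -3*(s - 5)*(s - 2) = 0. The curves meet at s = 2, 5.
On [2, 5], w = -3*s^2 + 20*s - 35 is on top; that piece has area ∫[2,5] (-3*s^2 + 21*s - 30) ds = 27/2.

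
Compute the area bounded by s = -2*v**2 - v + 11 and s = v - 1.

125/3

Both boundary curves give s as a function of v, so integrate with respect to v. Setting them equal: -2*v**2 - 2*v + 12 = 0, i.e. -2*(v - 2)*(v + 3) = 0, so they meet at v = -3, 2.
For v in [-3, 2], s = -2*v**2 - v + 11 is on the right; area = ∫[-3,2] (-2*v**2 - 2*v + 12) dv = 125/3.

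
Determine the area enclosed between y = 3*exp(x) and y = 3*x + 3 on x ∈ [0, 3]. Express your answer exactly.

-51/2 + 3*exp(3)

On [0, 3], (3*exp(x)) - (3*x + 3) = -3*x + 3*exp(x) - 3 is ≥ 0 throughout, so the area is a single integral of |-3*x + 3*exp(x) - 3|.
∫[0,3] (-3*x + 3*exp(x) - 3) dx = -51/2 + 3*exp(3).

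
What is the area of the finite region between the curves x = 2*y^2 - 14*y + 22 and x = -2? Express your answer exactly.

1/3

Both boundary curves give x as a function of y, so integrate with respect to y. Setting them equal: 2*y^2 - 14*y + 24 = 0, i.e. 2*(y - 4)*(y - 3) = 0, so they meet at y = 3, 4.
For y in [3, 4], x = 2*y^2 - 14*y + 22 is on the left; area = ∫[3,4] (-(2*y^2 - 14*y + 24)) dy = 1/3.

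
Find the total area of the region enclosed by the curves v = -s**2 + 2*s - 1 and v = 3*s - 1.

1/6

Set the curves equal: -s**2 + 2*s - 1 = 3*s - 1, so -s**2 - s = 0, which factors as -s*(s + 1) = 0. The curves meet at s = -1, 0.
On [-1, 0], v = -s**2 + 2*s - 1 is on top; that piece has area ∫[-1,0] (-s**2 - s) ds = 1/6.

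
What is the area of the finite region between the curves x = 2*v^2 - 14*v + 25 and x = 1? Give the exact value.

1/3

Both boundary curves give x as a function of v, so integrate with respect to v. Setting them equal: 2*v^2 - 14*v + 24 = 0, i.e. 2*(v - 4)*(v - 3) = 0, so they meet at v = 3, 4.
For v in [3, 4], x = 2*v^2 - 14*v + 25 is on the left; area = ∫[3,4] (-(2*v^2 - 14*v + 24)) dv = 1/3.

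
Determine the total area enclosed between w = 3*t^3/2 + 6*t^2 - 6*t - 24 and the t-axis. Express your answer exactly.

The curve meets the t-axis where 3*t^3/2 + 6*t^2 - 6*t - 24 = 0, i.e. 3*(t - 2)*(t + 2)*(t + 4)/2 = 0, at t = -4, -2, 2.
On [-4, -2] the curve lies above the axis; ∫[-4,-2] (3*t^3/2 + 6*t^2 - 6*t - 24) dt = 10, giving area 10.
On [-2, 2] the curve lies below the axis; ∫[-2,2] (3*t^3/2 + 6*t^2 - 6*t - 24) dt = -64, giving area 64.
Total area = 10 + 64 = 74.

74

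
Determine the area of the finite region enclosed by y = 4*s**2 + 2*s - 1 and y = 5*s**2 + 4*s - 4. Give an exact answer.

32/3

Set the curves equal: 4*s**2 + 2*s - 1 = 5*s**2 + 4*s - 4, so -s**2 - 2*s + 3 = 0, which factors as -(s - 1)*(s + 3) = 0. The curves meet at s = -3, 1.
On [-3, 1], y = 4*s**2 + 2*s - 1 is on top; that piece has area ∫[-3,1] (-s**2 - 2*s + 3) ds = 32/3.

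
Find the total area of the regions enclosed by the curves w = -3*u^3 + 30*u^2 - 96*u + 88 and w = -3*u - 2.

37/4

Set the curves equal: -3*u^3 + 30*u^2 - 96*u + 88 = -3*u - 2, so -3*u^3 + 30*u^2 - 93*u + 90 = 0, which factors as -3*(u - 5)*(u - 3)*(u - 2) = 0. The curves meet at u = 2, 3, 5.
On [2, 3], w = -3*u - 2 is on top; that piece has area ∫[2,3] (-(-3*u^3 + 30*u^2 - 93*u + 90)) du = 5/4.
On [3, 5], w = -3*u^3 + 30*u^2 - 96*u + 88 is on top; that piece has area ∫[3,5] (-3*u^3 + 30*u^2 - 93*u + 90) du = 8.
Total enclosed area = 5/4 + 8 = 37/4.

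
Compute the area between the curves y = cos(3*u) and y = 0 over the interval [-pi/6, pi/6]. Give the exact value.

On [-pi/6, pi/6], (cos(3*u)) - (0) = cos(3*u) is ≥ 0 throughout, so the area is a single integral of |cos(3*u)|.
∫[-pi/6,pi/6] (cos(3*u)) du = 2/3.

2/3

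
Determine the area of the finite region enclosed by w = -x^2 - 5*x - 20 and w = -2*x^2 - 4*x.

Set the curves equal: -x^2 - 5*x - 20 = -2*x^2 - 4*x, so x^2 - x - 20 = 0, which factors as (x - 5)*(x + 4) = 0. The curves meet at x = -4, 5.
On [-4, 5], w = -2*x^2 - 4*x is on top; that piece has area ∫[-4,5] (-(x^2 - x - 20)) dx = 243/2.

243/2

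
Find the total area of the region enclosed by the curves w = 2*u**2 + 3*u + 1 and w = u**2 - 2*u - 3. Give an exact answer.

Set the curves equal: 2*u**2 + 3*u + 1 = u**2 - 2*u - 3, so u**2 + 5*u + 4 = 0, which factors as (u + 1)*(u + 4) = 0. The curves meet at u = -4, -1.
On [-4, -1], w = u**2 - 2*u - 3 is on top; that piece has area ∫[-4,-1] (-(u**2 + 5*u + 4)) du = 9/2.

9/2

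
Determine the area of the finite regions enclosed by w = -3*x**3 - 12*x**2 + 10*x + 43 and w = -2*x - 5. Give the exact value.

148

Set the curves equal: -3*x**3 - 12*x**2 + 10*x + 43 = -2*x - 5, so -3*x**3 - 12*x**2 + 12*x + 48 = 0, which factors as -3*(x - 2)*(x + 2)*(x + 4) = 0. The curves meet at x = -4, -2, 2.
On [-4, -2], w = -2*x - 5 is on top; that piece has area ∫[-4,-2] (-(-3*x**3 - 12*x**2 + 12*x + 48)) dx = 20.
On [-2, 2], w = -3*x**3 - 12*x**2 + 10*x + 43 is on top; that piece has area ∫[-2,2] (-3*x**3 - 12*x**2 + 12*x + 48) dx = 128.
Total enclosed area = 20 + 128 = 148.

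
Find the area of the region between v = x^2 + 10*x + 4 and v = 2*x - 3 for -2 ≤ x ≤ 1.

52/3

The difference (x^2 + 10*x + 4) - (2*x - 3) = x^2 + 8*x + 7 changes sign at x = -1 inside [-2, 1], so split the integral there.
∫[-2,-1] (x^2 + 8*x + 7) dx = -8/3; the area of that piece is 8/3.
∫[-1,1] (x^2 + 8*x + 7) dx = 44/3.
Total area = 8/3 + 44/3 = 52/3.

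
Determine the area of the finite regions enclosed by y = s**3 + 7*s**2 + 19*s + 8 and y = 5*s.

Set the curves equal: s**3 + 7*s**2 + 19*s + 8 = 5*s, so s**3 + 7*s**2 + 14*s + 8 = 0, which factors as (s + 1)*(s + 2)*(s + 4) = 0. The curves meet at s = -4, -2, -1.
On [-4, -2], y = s**3 + 7*s**2 + 19*s + 8 is on top; that piece has area ∫[-4,-2] (s**3 + 7*s**2 + 14*s + 8) ds = 8/3.
On [-2, -1], y = 5*s is on top; that piece has area ∫[-2,-1] (-(s**3 + 7*s**2 + 14*s + 8)) ds = 5/12.
Total enclosed area = 8/3 + 5/12 = 37/12.

37/12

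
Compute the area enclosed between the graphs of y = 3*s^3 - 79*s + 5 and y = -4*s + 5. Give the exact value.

1875/2

Set the curves equal: 3*s^3 - 79*s + 5 = -4*s + 5, so 3*s^3 - 75*s = 0, which factors as 3*s*(s - 5)*(s + 5) = 0. The curves meet at s = -5, 0, 5.
On [-5, 0], y = 3*s^3 - 79*s + 5 is on top; that piece has area ∫[-5,0] (3*s^3 - 75*s) ds = 1875/4.
On [0, 5], y = -4*s + 5 is on top; that piece has area ∫[0,5] (-(3*s^3 - 75*s)) ds = 1875/4.
Total enclosed area = 1875/4 + 1875/4 = 1875/2.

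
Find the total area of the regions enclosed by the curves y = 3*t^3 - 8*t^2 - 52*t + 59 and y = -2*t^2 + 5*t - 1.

2521/4

Set the curves equal: 3*t^3 - 8*t^2 - 52*t + 59 = -2*t^2 + 5*t - 1, so 3*t^3 - 6*t^2 - 57*t + 60 = 0, which factors as 3*(t - 5)*(t - 1)*(t + 4) = 0. The curves meet at t = -4, 1, 5.
On [-4, 1], y = 3*t^3 - 8*t^2 - 52*t + 59 is on top; that piece has area ∫[-4,1] (3*t^3 - 6*t^2 - 57*t + 60) dt = 1625/4.
On [1, 5], y = -2*t^2 + 5*t - 1 is on top; that piece has area ∫[1,5] (-(3*t^3 - 6*t^2 - 57*t + 60)) dt = 224.
Total enclosed area = 1625/4 + 224 = 2521/4.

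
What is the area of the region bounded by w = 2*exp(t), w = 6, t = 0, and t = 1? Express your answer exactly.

On [0, 1], (2*exp(t)) - (6) = 2*exp(t) - 6 is ≤ 0 throughout, so the area is a single integral of |2*exp(t) - 6|.
∫[0,1] (2*exp(t) - 6) dt = -8 + 2*exp(1); the area of that piece is 8 - 2*exp(1).

8 - 2*exp(1)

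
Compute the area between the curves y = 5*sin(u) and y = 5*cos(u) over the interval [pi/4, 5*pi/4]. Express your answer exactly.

On [pi/4, 5*pi/4], (5*sin(u)) - (5*cos(u)) = 5*sin(u) - 5*cos(u) is ≥ 0 throughout, so the area is a single integral of |5*sin(u) - 5*cos(u)|.
∫[pi/4,5*pi/4] (5*sin(u) - 5*cos(u)) du = 10*sqrt(2).

10*sqrt(2)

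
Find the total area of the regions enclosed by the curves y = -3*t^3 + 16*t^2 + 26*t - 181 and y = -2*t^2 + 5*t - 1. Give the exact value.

1551/2

Set the curves equal: -3*t^3 + 16*t^2 + 26*t - 181 = -2*t^2 + 5*t - 1, so -3*t^3 + 18*t^2 + 21*t - 180 = 0, which factors as -3*(t - 5)*(t - 4)*(t + 3) = 0. The curves meet at t = -3, 4, 5.
On [-3, 4], y = -2*t^2 + 5*t - 1 is on top; that piece has area ∫[-3,4] (-(-3*t^3 + 18*t^2 + 21*t - 180)) dt = 3087/4.
On [4, 5], y = -3*t^3 + 16*t^2 + 26*t - 181 is on top; that piece has area ∫[4,5] (-3*t^3 + 18*t^2 + 21*t - 180) dt = 15/4.
Total enclosed area = 3087/4 + 15/4 = 1551/2.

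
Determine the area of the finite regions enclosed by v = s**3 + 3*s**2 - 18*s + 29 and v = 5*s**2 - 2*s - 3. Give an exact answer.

Set the curves equal: s**3 + 3*s**2 - 18*s + 29 = 5*s**2 - 2*s - 3, so s**3 - 2*s**2 - 16*s + 32 = 0, which factors as (s - 4)*(s - 2)*(s + 4) = 0. The curves meet at s = -4, 2, 4.
On [-4, 2], v = s**3 + 3*s**2 - 18*s + 29 is on top; that piece has area ∫[-4,2] (s**3 - 2*s**2 - 16*s + 32) ds = 180.
On [2, 4], v = 5*s**2 - 2*s - 3 is on top; that piece has area ∫[2,4] (-(s**3 - 2*s**2 - 16*s + 32)) ds = 28/3.
Total enclosed area = 180 + 28/3 = 568/3.

568/3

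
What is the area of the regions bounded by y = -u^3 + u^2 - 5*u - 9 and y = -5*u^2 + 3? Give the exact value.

Set the curves equal: -u^3 + u^2 - 5*u - 9 = -5*u^2 + 3, so -u^3 + 6*u^2 - 5*u - 12 = 0, which factors as -(u - 4)*(u - 3)*(u + 1) = 0. The curves meet at u = -1, 3, 4.
On [-1, 3], y = -5*u^2 + 3 is on top; that piece has area ∫[-1,3] (-(-u^3 + 6*u^2 - 5*u - 12)) du = 32.
On [3, 4], y = -u^3 + u^2 - 5*u - 9 is on top; that piece has area ∫[3,4] (-u^3 + 6*u^2 - 5*u - 12) du = 3/4.
Total enclosed area = 32 + 3/4 = 131/4.

131/4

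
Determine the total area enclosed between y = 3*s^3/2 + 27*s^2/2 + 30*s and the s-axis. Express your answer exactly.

393/8

The curve meets the s-axis where 3*s^3/2 + 27*s^2/2 + 30*s = 0, i.e. 3*s*(s + 4)*(s + 5)/2 = 0, at s = -5, -4, 0.
On [-5, -4] the curve lies above the axis; ∫[-5,-4] (3*s^3/2 + 27*s^2/2 + 30*s) ds = 9/8, giving area 9/8.
On [-4, 0] the curve lies below the axis; ∫[-4,0] (3*s^3/2 + 27*s^2/2 + 30*s) ds = -48, giving area 48.
Total area = 9/8 + 48 = 393/8.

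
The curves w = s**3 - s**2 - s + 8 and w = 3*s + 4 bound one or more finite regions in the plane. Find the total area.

71/6

Set the curves equal: s**3 - s**2 - s + 8 = 3*s + 4, so s**3 - s**2 - 4*s + 4 = 0, which factors as (s - 2)*(s - 1)*(s + 2) = 0. The curves meet at s = -2, 1, 2.
On [-2, 1], w = s**3 - s**2 - s + 8 is on top; that piece has area ∫[-2,1] (s**3 - s**2 - 4*s + 4) ds = 45/4.
On [1, 2], w = 3*s + 4 is on top; that piece has area ∫[1,2] (-(s**3 - s**2 - 4*s + 4)) ds = 7/12.
Total enclosed area = 45/4 + 7/12 = 71/6.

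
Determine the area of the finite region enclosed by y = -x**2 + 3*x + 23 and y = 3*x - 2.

500/3

Set the curves equal: -x**2 + 3*x + 23 = 3*x - 2, so -x**2 + 25 = 0, which factors as -(x - 5)*(x + 5) = 0. The curves meet at x = -5, 5.
On [-5, 5], y = -x**2 + 3*x + 23 is on top; that piece has area ∫[-5,5] (-x**2 + 25) dx = 500/3.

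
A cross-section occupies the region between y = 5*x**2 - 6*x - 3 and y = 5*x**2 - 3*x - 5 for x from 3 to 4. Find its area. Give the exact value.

17/2

On [3, 4], (5*x**2 - 6*x - 3) - (5*x**2 - 3*x - 5) = -3*x + 2 is ≤ 0 throughout, so the area is a single integral of |-3*x + 2|.
∫[3,4] (-3*x + 2) dx = -17/2; the area of that piece is 17/2.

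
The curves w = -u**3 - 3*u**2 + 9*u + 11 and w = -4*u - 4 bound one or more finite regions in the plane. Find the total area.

Set the curves equal: -u**3 - 3*u**2 + 9*u + 11 = -4*u - 4, so -u**3 - 3*u**2 + 13*u + 15 = 0, which factors as -(u - 3)*(u + 1)*(u + 5) = 0. The curves meet at u = -5, -1, 3.
On [-5, -1], w = -4*u - 4 is on top; that piece has area ∫[-5,-1] (-(-u**3 - 3*u**2 + 13*u + 15)) du = 64.
On [-1, 3], w = -u**3 - 3*u**2 + 9*u + 11 is on top; that piece has area ∫[-1,3] (-u**3 - 3*u**2 + 13*u + 15) du = 64.
Total enclosed area = 64 + 64 = 128.

128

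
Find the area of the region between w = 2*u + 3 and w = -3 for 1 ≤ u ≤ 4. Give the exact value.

On [1, 4], (2*u + 3) - (-3) = 2*u + 6 is ≥ 0 throughout, so the area is a single integral of |2*u + 6|.
∫[1,4] (2*u + 6) du = 33.

33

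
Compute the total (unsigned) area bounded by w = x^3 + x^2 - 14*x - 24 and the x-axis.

The curve meets the x-axis where x^3 + x^2 - 14*x - 24 = 0, i.e. (x - 4)*(x + 2)*(x + 3) = 0, at x = -3, -2, 4.
On [-3, -2] the curve lies above the axis; ∫[-3,-2] (x^3 + x^2 - 14*x - 24) dx = 13/12, giving area 13/12.
On [-2, 4] the curve lies below the axis; ∫[-2,4] (x^3 + x^2 - 14*x - 24) dx = -144, giving area 144.
Total area = 13/12 + 144 = 1741/12.

1741/12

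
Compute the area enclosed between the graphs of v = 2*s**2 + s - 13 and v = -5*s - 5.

125/3

Set the curves equal: 2*s**2 + s - 13 = -5*s - 5, so 2*s**2 + 6*s - 8 = 0, which factors as 2*(s - 1)*(s + 4) = 0. The curves meet at s = -4, 1.
On [-4, 1], v = -5*s - 5 is on top; that piece has area ∫[-4,1] (-(2*s**2 + 6*s - 8)) ds = 125/3.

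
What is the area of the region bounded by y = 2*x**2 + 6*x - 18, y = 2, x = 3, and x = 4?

77/3

On [3, 4], (2*x**2 + 6*x - 18) - (2) = 2*x**2 + 6*x - 20 is ≥ 0 throughout, so the area is a single integral of |2*x**2 + 6*x - 20|.
∫[3,4] (2*x**2 + 6*x - 20) dx = 77/3.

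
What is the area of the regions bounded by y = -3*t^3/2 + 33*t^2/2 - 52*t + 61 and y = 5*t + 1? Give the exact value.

37/8

Set the curves equal: -3*t^3/2 + 33*t^2/2 - 52*t + 61 = 5*t + 1, so -3*t^3/2 + 33*t^2/2 - 57*t + 60 = 0, which factors as -3*(t - 5)*(t - 4)*(t - 2)/2 = 0. The curves meet at t = 2, 4, 5.
On [2, 4], y = 5*t + 1 is on top; that piece has area ∫[2,4] (-(-3*t^3/2 + 33*t^2/2 - 57*t + 60)) dt = 4.
On [4, 5], y = -3*t^3/2 + 33*t^2/2 - 52*t + 61 is on top; that piece has area ∫[4,5] (-3*t^3/2 + 33*t^2/2 - 57*t + 60) dt = 5/8.
Total enclosed area = 4 + 5/8 = 37/8.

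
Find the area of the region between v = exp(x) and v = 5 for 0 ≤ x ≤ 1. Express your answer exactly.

6 - exp(1)

On [0, 1], (exp(x)) - (5) = exp(x) - 5 is ≤ 0 throughout, so the area is a single integral of |exp(x) - 5|.
∫[0,1] (exp(x) - 5) dx = -6 + exp(1); the area of that piece is 6 - exp(1).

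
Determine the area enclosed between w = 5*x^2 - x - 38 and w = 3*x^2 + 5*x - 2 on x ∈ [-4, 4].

The difference (5*x^2 - x - 38) - (3*x^2 + 5*x - 2) = 2*x^2 - 6*x - 36 changes sign at x = -3 inside [-4, 4], so split the integral there.
∫[-4,-3] (2*x^2 - 6*x - 36) dx = 29/3.
∫[-3,4] (2*x^2 - 6*x - 36) dx = -637/3; the area of that piece is 637/3.
Total area = 29/3 + 637/3 = 222.

222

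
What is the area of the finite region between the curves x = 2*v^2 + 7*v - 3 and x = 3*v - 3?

Both boundary curves give x as a function of v, so integrate with respect to v. Setting them equal: 2*v^2 + 4*v = 0, i.e. 2*v*(v + 2) = 0, so they meet at v = -2, 0.
For v in [-2, 0], x = 2*v^2 + 7*v - 3 is on the left; area = ∫[-2,0] (-(2*v^2 + 4*v)) dv = 8/3.

8/3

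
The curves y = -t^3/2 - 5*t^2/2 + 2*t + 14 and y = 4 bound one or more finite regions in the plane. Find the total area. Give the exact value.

937/24

Set the curves equal: -t^3/2 - 5*t^2/2 + 2*t + 14 = 4, so -t^3/2 - 5*t^2/2 + 2*t + 10 = 0, which factors as -(t - 2)*(t + 2)*(t + 5)/2 = 0. The curves meet at t = -5, -2, 2.
On [-5, -2], y = 4 is on top; that piece has area ∫[-5,-2] (-(-t^3/2 - 5*t^2/2 + 2*t + 10)) dt = 99/8.
On [-2, 2], y = -t^3/2 - 5*t^2/2 + 2*t + 14 is on top; that piece has area ∫[-2,2] (-t^3/2 - 5*t^2/2 + 2*t + 10) dt = 80/3.
Total enclosed area = 99/8 + 80/3 = 937/24.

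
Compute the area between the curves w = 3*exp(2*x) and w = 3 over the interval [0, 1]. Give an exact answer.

On [0, 1], (3*exp(2*x)) - (3) = 3*exp(2*x) - 3 is ≥ 0 throughout, so the area is a single integral of |3*exp(2*x) - 3|.
∫[0,1] (3*exp(2*x) - 3) dx = -9/2 + 3*exp(2)/2.

-9/2 + 3*exp(2)/2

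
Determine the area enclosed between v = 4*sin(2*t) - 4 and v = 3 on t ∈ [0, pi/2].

-4 + 7*pi/2

On [0, pi/2], (4*sin(2*t) - 4) - (3) = 4*sin(2*t) - 7 is ≤ 0 throughout, so the area is a single integral of |4*sin(2*t) - 7|.
∫[0,pi/2] (4*sin(2*t) - 7) dt = 4 - 7*pi/2; the area of that piece is -4 + 7*pi/2.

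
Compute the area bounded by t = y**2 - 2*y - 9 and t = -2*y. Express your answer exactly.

36

Both boundary curves give t as a function of y, so integrate with respect to y. Setting them equal: y**2 - 9 = 0, i.e. (y - 3)*(y + 3) = 0, so they meet at y = -3, 3.
For y in [-3, 3], t = y**2 - 2*y - 9 is on the left; area = ∫[-3,3] (-(y**2 - 9)) dy = 36.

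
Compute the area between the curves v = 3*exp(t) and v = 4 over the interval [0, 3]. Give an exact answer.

The difference (3*exp(t)) - (4) = 3*exp(t) - 4 changes sign at t = log(4/3) inside [0, 3], so split the integral there.
∫[0,log(4/3)] (3*exp(t) - 4) dt = log(81/256) + 1; the area of that piece is -1 + log(256/81).
∫[log(4/3),3] (3*exp(t) - 4) dt = -16 - 4*log(3) + 8*log(2) + 3*exp(3).
Total area = (-1 + log(256/81)) + (-16 - 4*log(3) + 8*log(2) + 3*exp(3)) = -17 - 8*log(3) + 16*log(2) + 3*exp(3).

-17 - 8*log(3) + 16*log(2) + 3*exp(3)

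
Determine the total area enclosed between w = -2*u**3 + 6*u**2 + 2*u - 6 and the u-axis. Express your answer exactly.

16

The curve meets the u-axis where -2*u**3 + 6*u**2 + 2*u - 6 = 0, i.e. -2*(u - 3)*(u - 1)*(u + 1) = 0, at u = -1, 1, 3.
On [-1, 1] the curve lies below the axis; ∫[-1,1] (-2*u**3 + 6*u**2 + 2*u - 6) du = -8, giving area 8.
On [1, 3] the curve lies above the axis; ∫[1,3] (-2*u**3 + 6*u**2 + 2*u - 6) du = 8, giving area 8.
Total area = 8 + 8 = 16.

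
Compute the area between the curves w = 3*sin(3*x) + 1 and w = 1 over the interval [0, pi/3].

On [0, pi/3], (3*sin(3*x) + 1) - (1) = 3*sin(3*x) is ≥ 0 throughout, so the area is a single integral of |3*sin(3*x)|.
∫[0,pi/3] (3*sin(3*x)) dx = 2.

2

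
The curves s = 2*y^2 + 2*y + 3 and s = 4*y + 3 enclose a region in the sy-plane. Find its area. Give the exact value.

Both boundary curves give s as a function of y, so integrate with respect to y. Setting them equal: 2*y^2 - 2*y = 0, i.e. 2*y*(y - 1) = 0, so they meet at y = 0, 1.
For y in [0, 1], s = 2*y^2 + 2*y + 3 is on the left; area = ∫[0,1] (-(2*y^2 - 2*y)) dy = 1/3.

1/3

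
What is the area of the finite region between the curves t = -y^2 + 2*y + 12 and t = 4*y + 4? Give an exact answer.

36

Both boundary curves give t as a function of y, so integrate with respect to y. Setting them equal: -y^2 - 2*y + 8 = 0, i.e. -(y - 2)*(y + 4) = 0, so they meet at y = -4, 2.
For y in [-4, 2], t = -y^2 + 2*y + 12 is on the right; area = ∫[-4,2] (-y^2 - 2*y + 8) dy = 36.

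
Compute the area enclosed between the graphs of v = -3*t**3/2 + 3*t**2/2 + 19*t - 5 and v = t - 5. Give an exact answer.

Set the curves equal: -3*t**3/2 + 3*t**2/2 + 19*t - 5 = t - 5, so -3*t**3/2 + 3*t**2/2 + 18*t = 0, which factors as -3*t*(t - 4)*(t + 3)/2 = 0. The curves meet at t = -3, 0, 4.
On [-3, 0], v = t - 5 is on top; that piece has area ∫[-3,0] (-(-3*t**3/2 + 3*t**2/2 + 18*t)) dt = 297/8.
On [0, 4], v = -3*t**3/2 + 3*t**2/2 + 19*t - 5 is on top; that piece has area ∫[0,4] (-3*t**3/2 + 3*t**2/2 + 18*t) dt = 80.
Total enclosed area = 297/8 + 80 = 937/8.

937/8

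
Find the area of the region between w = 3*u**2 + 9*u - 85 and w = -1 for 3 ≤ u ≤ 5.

The difference (3*u**2 + 9*u - 85) - (-1) = 3*u**2 + 9*u - 84 changes sign at u = 4 inside [3, 5], so split the integral there.
∫[3,4] (3*u**2 + 9*u - 84) du = -31/2; the area of that piece is 31/2.
∫[4,5] (3*u**2 + 9*u - 84) du = 35/2.
Total area = 31/2 + 35/2 = 33.

33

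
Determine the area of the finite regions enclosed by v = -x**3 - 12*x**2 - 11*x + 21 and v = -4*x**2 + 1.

Set the curves equal: -x**3 - 12*x**2 - 11*x + 21 = -4*x**2 + 1, so -x**3 - 8*x**2 - 11*x + 20 = 0, which factors as -(x - 1)*(x + 4)*(x + 5) = 0. The curves meet at x = -5, -4, 1.
On [-5, -4], v = -4*x**2 + 1 is on top; that piece has area ∫[-5,-4] (-(-x**3 - 8*x**2 - 11*x + 20)) dx = 11/12.
On [-4, 1], v = -x**3 - 12*x**2 - 11*x + 21 is on top; that piece has area ∫[-4,1] (-x**3 - 8*x**2 - 11*x + 20) dx = 875/12.
Total enclosed area = 11/12 + 875/12 = 443/6.

443/6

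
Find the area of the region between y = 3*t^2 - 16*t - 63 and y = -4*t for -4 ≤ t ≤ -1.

68

The difference (3*t^2 - 16*t - 63) - (-4*t) = 3*t^2 - 12*t - 63 changes sign at t = -3 inside [-4, -1], so split the integral there.
∫[-4,-3] (3*t^2 - 12*t - 63) dt = 16.
∫[-3,-1] (3*t^2 - 12*t - 63) dt = -52; the area of that piece is 52.
Total area = 16 + 52 = 68.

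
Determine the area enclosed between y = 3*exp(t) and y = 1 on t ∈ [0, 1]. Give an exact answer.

-4 + 3*exp(1)

On [0, 1], (3*exp(t)) - (1) = 3*exp(t) - 1 is ≥ 0 throughout, so the area is a single integral of |3*exp(t) - 1|.
∫[0,1] (3*exp(t) - 1) dt = -4 + 3*exp(1).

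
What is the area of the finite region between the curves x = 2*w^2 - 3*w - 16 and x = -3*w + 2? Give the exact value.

Both boundary curves give x as a function of w, so integrate with respect to w. Setting them equal: 2*w^2 - 18 = 0, i.e. 2*(w - 3)*(w + 3) = 0, so they meet at w = -3, 3.
For w in [-3, 3], x = 2*w^2 - 3*w - 16 is on the left; area = ∫[-3,3] (-(2*w^2 - 18)) dw = 72.

72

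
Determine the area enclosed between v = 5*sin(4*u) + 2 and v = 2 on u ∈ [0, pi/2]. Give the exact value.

The difference (5*sin(4*u) + 2) - (2) = 5*sin(4*u) changes sign at u = pi/4 inside [0, pi/2], so split the integral there.
∫[0,pi/4] (5*sin(4*u)) du = 5/2.
∫[pi/4,pi/2] (5*sin(4*u)) du = -5/2; the area of that piece is 5/2.
Total area = 5/2 + 5/2 = 5.

5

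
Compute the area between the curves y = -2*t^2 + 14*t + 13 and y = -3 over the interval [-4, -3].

173/3

On [-4, -3], (-2*t^2 + 14*t + 13) - (-3) = -2*t^2 + 14*t + 16 is ≤ 0 throughout, so the area is a single integral of |-2*t^2 + 14*t + 16|.
∫[-4,-3] (-2*t^2 + 14*t + 16) dt = -173/3; the area of that piece is 173/3.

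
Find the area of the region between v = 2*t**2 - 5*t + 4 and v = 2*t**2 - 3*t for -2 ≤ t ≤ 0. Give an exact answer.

On [-2, 0], (2*t**2 - 5*t + 4) - (2*t**2 - 3*t) = -2*t + 4 is ≥ 0 throughout, so the area is a single integral of |-2*t + 4|.
∫[-2,0] (-2*t + 4) dt = 12.

12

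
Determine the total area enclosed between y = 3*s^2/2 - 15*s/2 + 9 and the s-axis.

The curve meets the s-axis where 3*s^2/2 - 15*s/2 + 9 = 0, i.e. 3*(s - 3)*(s - 2)/2 = 0, at s = 2, 3.
On [2, 3] the curve lies below the axis; ∫[2,3] (3*s^2/2 - 15*s/2 + 9) ds = -1/4, giving area 1/4.

1/4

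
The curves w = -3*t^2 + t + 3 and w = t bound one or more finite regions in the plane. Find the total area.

Set the curves equal: -3*t^2 + t + 3 = t, so -3*t^2 + 3 = 0, which factors as -3*(t - 1)*(t + 1) = 0. The curves meet at t = -1, 1.
On [-1, 1], w = -3*t^2 + t + 3 is on top; that piece has area ∫[-1,1] (-3*t^2 + 3) dt = 4.

4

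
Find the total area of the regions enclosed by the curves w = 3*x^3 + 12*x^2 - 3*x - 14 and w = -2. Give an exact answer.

253/4

Set the curves equal: 3*x^3 + 12*x^2 - 3*x - 14 = -2, so 3*x^3 + 12*x^2 - 3*x - 12 = 0, which factors as 3*(x - 1)*(x + 1)*(x + 4) = 0. The curves meet at x = -4, -1, 1.
On [-4, -1], w = 3*x^3 + 12*x^2 - 3*x - 14 is on top; that piece has area ∫[-4,-1] (3*x^3 + 12*x^2 - 3*x - 12) dx = 189/4.
On [-1, 1], w = -2 is on top; that piece has area ∫[-1,1] (-(3*x^3 + 12*x^2 - 3*x - 12)) dx = 16.
Total enclosed area = 189/4 + 16 = 253/4.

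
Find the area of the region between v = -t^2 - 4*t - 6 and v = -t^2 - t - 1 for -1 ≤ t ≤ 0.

On [-1, 0], (-t^2 - 4*t - 6) - (-t^2 - t - 1) = -3*t - 5 is ≤ 0 throughout, so the area is a single integral of |-3*t - 5|.
∫[-1,0] (-3*t - 5) dt = -7/2; the area of that piece is 7/2.

7/2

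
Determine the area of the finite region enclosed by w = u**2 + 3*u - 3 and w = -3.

9/2

Set the curves equal: u**2 + 3*u - 3 = -3, so u**2 + 3*u = 0, which factors as u*(u + 3) = 0. The curves meet at u = -3, 0.
On [-3, 0], w = -3 is on top; that piece has area ∫[-3,0] (-(u**2 + 3*u)) du = 9/2.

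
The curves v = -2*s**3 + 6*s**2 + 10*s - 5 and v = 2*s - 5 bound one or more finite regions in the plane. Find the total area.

131/2

Set the curves equal: -2*s**3 + 6*s**2 + 10*s - 5 = 2*s - 5, so -2*s**3 + 6*s**2 + 8*s = 0, which factors as -2*s*(s - 4)*(s + 1) = 0. The curves meet at s = -1, 0, 4.
On [-1, 0], v = 2*s - 5 is on top; that piece has area ∫[-1,0] (-(-2*s**3 + 6*s**2 + 8*s)) ds = 3/2.
On [0, 4], v = -2*s**3 + 6*s**2 + 10*s - 5 is on top; that piece has area ∫[0,4] (-2*s**3 + 6*s**2 + 8*s) ds = 64.
Total enclosed area = 3/2 + 64 = 131/2.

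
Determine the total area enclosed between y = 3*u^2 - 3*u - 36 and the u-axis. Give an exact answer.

343/2

The curve meets the u-axis where 3*u^2 - 3*u - 36 = 0, i.e. 3*(u - 4)*(u + 3) = 0, at u = -3, 4.
On [-3, 4] the curve lies below the axis; ∫[-3,4] (3*u^2 - 3*u - 36) du = -343/2, giving area 343/2.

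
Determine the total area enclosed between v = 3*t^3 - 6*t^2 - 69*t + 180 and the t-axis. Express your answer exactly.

The curve meets the t-axis where 3*t^3 - 6*t^2 - 69*t + 180 = 0, i.e. 3*(t - 4)*(t - 3)*(t + 5) = 0, at t = -5, 3, 4.
On [-5, 3] the curve lies above the axis; ∫[-5,3] (3*t^3 - 6*t^2 - 69*t + 180) dt = 1280, giving area 1280.
On [3, 4] the curve lies below the axis; ∫[3,4] (3*t^3 - 6*t^2 - 69*t + 180) dt = -17/4, giving area 17/4.
Total area = 1280 + 17/4 = 5137/4.

5137/4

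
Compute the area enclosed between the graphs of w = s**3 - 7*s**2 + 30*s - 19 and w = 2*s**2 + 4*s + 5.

Set the curves equal: s**3 - 7*s**2 + 30*s - 19 = 2*s**2 + 4*s + 5, so s**3 - 9*s**2 + 26*s - 24 = 0, which factors as (s - 4)*(s - 3)*(s - 2) = 0. The curves meet at s = 2, 3, 4.
On [2, 3], w = s**3 - 7*s**2 + 30*s - 19 is on top; that piece has area ∫[2,3] (s**3 - 9*s**2 + 26*s - 24) ds = 1/4.
On [3, 4], w = 2*s**2 + 4*s + 5 is on top; that piece has area ∫[3,4] (-(s**3 - 9*s**2 + 26*s - 24)) ds = 1/4.
Total enclosed area = 1/4 + 1/4 = 1/2.

1/2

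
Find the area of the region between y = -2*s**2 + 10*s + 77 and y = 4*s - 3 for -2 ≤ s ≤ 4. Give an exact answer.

On [-2, 4], (-2*s**2 + 10*s + 77) - (4*s - 3) = -2*s**2 + 6*s + 80 is ≥ 0 throughout, so the area is a single integral of |-2*s**2 + 6*s + 80|.
∫[-2,4] (-2*s**2 + 6*s + 80) ds = 468.

468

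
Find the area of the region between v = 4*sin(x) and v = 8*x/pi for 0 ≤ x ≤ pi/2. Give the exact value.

4 - pi

On [0, pi/2], (4*sin(x)) - (8*x/pi) = -8*x/pi + 4*sin(x) is ≥ 0 throughout, so the area is a single integral of |-8*x/pi + 4*sin(x)|.
∫[0,pi/2] (-8*x/pi + 4*sin(x)) dx = 4 - pi.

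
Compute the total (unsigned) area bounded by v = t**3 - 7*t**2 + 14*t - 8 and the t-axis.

37/12

The curve meets the t-axis where t**3 - 7*t**2 + 14*t - 8 = 0, i.e. (t - 4)*(t - 2)*(t - 1) = 0, at t = 1, 2, 4.
On [1, 2] the curve lies above the axis; ∫[1,2] (t**3 - 7*t**2 + 14*t - 8) dt = 5/12, giving area 5/12.
On [2, 4] the curve lies below the axis; ∫[2,4] (t**3 - 7*t**2 + 14*t - 8) dt = -8/3, giving area 8/3.
Total area = 5/12 + 8/3 = 37/12.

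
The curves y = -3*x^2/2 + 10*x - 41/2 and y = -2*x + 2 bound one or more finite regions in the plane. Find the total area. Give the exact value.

2

Set the curves equal: -3*x^2/2 + 10*x - 41/2 = -2*x + 2, so -3*x^2/2 + 12*x - 45/2 = 0, which factors as -3*(x - 5)*(x - 3)/2 = 0. The curves meet at x = 3, 5.
On [3, 5], y = -3*x^2/2 + 10*x - 41/2 is on top; that piece has area ∫[3,5] (-3*x^2/2 + 12*x - 45/2) dx = 2.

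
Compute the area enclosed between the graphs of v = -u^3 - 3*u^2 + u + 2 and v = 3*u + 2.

1/2

Set the curves equal: -u^3 - 3*u^2 + u + 2 = 3*u + 2, so -u^3 - 3*u^2 - 2*u = 0, which factors as -u*(u + 1)*(u + 2) = 0. The curves meet at u = -2, -1, 0.
On [-2, -1], v = 3*u + 2 is on top; that piece has area ∫[-2,-1] (-(-u^3 - 3*u^2 - 2*u)) du = 1/4.
On [-1, 0], v = -u^3 - 3*u^2 + u + 2 is on top; that piece has area ∫[-1,0] (-u^3 - 3*u^2 - 2*u) du = 1/4.
Total enclosed area = 1/4 + 1/4 = 1/2.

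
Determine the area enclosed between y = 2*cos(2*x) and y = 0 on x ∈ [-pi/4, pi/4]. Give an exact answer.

On [-pi/4, pi/4], (2*cos(2*x)) - (0) = 2*cos(2*x) is ≥ 0 throughout, so the area is a single integral of |2*cos(2*x)|.
∫[-pi/4,pi/4] (2*cos(2*x)) dx = 2.

2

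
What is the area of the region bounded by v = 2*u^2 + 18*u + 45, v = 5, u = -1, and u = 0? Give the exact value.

95/3

On [-1, 0], (2*u^2 + 18*u + 45) - (5) = 2*u^2 + 18*u + 40 is ≥ 0 throughout, so the area is a single integral of |2*u^2 + 18*u + 40|.
∫[-1,0] (2*u^2 + 18*u + 40) du = 95/3.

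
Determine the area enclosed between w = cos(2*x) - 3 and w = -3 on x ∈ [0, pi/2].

The difference (cos(2*x) - 3) - (-3) = cos(2*x) changes sign at x = pi/4 inside [0, pi/2], so split the integral there.
∫[0,pi/4] (cos(2*x)) dx = 1/2.
∫[pi/4,pi/2] (cos(2*x)) dx = -1/2; the area of that piece is 1/2.
Total area = 1/2 + 1/2 = 1.

1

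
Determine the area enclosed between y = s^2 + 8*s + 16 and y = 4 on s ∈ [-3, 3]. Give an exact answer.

280/3

The difference (s^2 + 8*s + 16) - (4) = s^2 + 8*s + 12 changes sign at s = -2 inside [-3, 3], so split the integral there.
∫[-3,-2] (s^2 + 8*s + 12) ds = -5/3; the area of that piece is 5/3.
∫[-2,3] (s^2 + 8*s + 12) ds = 275/3.
Total area = 5/3 + 275/3 = 280/3.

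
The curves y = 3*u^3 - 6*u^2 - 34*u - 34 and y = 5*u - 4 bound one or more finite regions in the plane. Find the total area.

1741/4

Set the curves equal: 3*u^3 - 6*u^2 - 34*u - 34 = 5*u - 4, so 3*u^3 - 6*u^2 - 39*u - 30 = 0, which factors as 3*(u - 5)*(u + 1)*(u + 2) = 0. The curves meet at u = -2, -1, 5.
On [-2, -1], y = 3*u^3 - 6*u^2 - 34*u - 34 is on top; that piece has area ∫[-2,-1] (3*u^3 - 6*u^2 - 39*u - 30) du = 13/4.
On [-1, 5], y = 5*u - 4 is on top; that piece has area ∫[-1,5] (-(3*u^3 - 6*u^2 - 39*u - 30)) du = 432.
Total enclosed area = 13/4 + 432 = 1741/4.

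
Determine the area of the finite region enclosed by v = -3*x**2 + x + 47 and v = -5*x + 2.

Set the curves equal: -3*x**2 + x + 47 = -5*x + 2, so -3*x**2 + 6*x + 45 = 0, which factors as -3*(x - 5)*(x + 3) = 0. The curves meet at x = -3, 5.
On [-3, 5], v = -3*x**2 + x + 47 is on top; that piece has area ∫[-3,5] (-3*x**2 + 6*x + 45) dx = 256.

256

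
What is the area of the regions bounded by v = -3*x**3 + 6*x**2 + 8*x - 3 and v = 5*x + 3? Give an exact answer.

Set the curves equal: -3*x**3 + 6*x**2 + 8*x - 3 = 5*x + 3, so -3*x**3 + 6*x**2 + 3*x - 6 = 0, which factors as -3*(x - 2)*(x - 1)*(x + 1) = 0. The curves meet at x = -1, 1, 2.
On [-1, 1], v = 5*x + 3 is on top; that piece has area ∫[-1,1] (-(-3*x**3 + 6*x**2 + 3*x - 6)) dx = 8.
On [1, 2], v = -3*x**3 + 6*x**2 + 8*x - 3 is on top; that piece has area ∫[1,2] (-3*x**3 + 6*x**2 + 3*x - 6) dx = 5/4.
Total enclosed area = 8 + 5/4 = 37/4.

37/4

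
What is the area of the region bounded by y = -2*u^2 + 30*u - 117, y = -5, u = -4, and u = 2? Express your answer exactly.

900

On [-4, 2], (-2*u^2 + 30*u - 117) - (-5) = -2*u^2 + 30*u - 112 is ≤ 0 throughout, so the area is a single integral of |-2*u^2 + 30*u - 112|.
∫[-4,2] (-2*u^2 + 30*u - 112) du = -900; the area of that piece is 900.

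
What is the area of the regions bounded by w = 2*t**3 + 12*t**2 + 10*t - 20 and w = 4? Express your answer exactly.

Set the curves equal: 2*t**3 + 12*t**2 + 10*t - 20 = 4, so 2*t**3 + 12*t**2 + 10*t - 24 = 0, which factors as 2*(t - 1)*(t + 3)*(t + 4) = 0. The curves meet at t = -4, -3, 1.
On [-4, -3], w = 2*t**3 + 12*t**2 + 10*t - 20 is on top; that piece has area ∫[-4,-3] (2*t**3 + 12*t**2 + 10*t - 24) dt = 3/2.
On [-3, 1], w = 4 is on top; that piece has area ∫[-3,1] (-(2*t**3 + 12*t**2 + 10*t - 24)) dt = 64.
Total enclosed area = 3/2 + 64 = 131/2.

131/2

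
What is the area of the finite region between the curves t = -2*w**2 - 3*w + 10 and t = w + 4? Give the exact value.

64/3

Both boundary curves give t as a function of w, so integrate with respect to w. Setting them equal: -2*w**2 - 4*w + 6 = 0, i.e. -2*(w - 1)*(w + 3) = 0, so they meet at w = -3, 1.
For w in [-3, 1], t = -2*w**2 - 3*w + 10 is on the right; area = ∫[-3,1] (-2*w**2 - 4*w + 6) dw = 64/3.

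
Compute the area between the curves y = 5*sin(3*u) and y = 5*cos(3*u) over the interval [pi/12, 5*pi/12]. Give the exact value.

On [pi/12, 5*pi/12], (5*sin(3*u)) - (5*cos(3*u)) = 5*sin(3*u) - 5*cos(3*u) is ≥ 0 throughout, so the area is a single integral of |5*sin(3*u) - 5*cos(3*u)|.
∫[pi/12,5*pi/12] (5*sin(3*u) - 5*cos(3*u)) du = 10*sqrt(2)/3.

10*sqrt(2)/3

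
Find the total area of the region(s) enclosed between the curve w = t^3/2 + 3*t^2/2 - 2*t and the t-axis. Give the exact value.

The curve meets the t-axis where t^3/2 + 3*t^2/2 - 2*t = 0, i.e. t*(t - 1)*(t + 4)/2 = 0, at t = -4, 0, 1.
On [-4, 0] the curve lies above the axis; ∫[-4,0] (t^3/2 + 3*t^2/2 - 2*t) dt = 16, giving area 16.
On [0, 1] the curve lies below the axis; ∫[0,1] (t^3/2 + 3*t^2/2 - 2*t) dt = -3/8, giving area 3/8.
Total area = 16 + 3/8 = 131/8.

131/8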